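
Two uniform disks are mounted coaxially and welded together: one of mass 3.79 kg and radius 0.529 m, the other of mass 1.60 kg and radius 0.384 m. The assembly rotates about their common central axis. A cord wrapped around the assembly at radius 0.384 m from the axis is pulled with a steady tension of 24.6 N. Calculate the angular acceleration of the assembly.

α ≈ 14.6 rad/s²

I = ½M₁R₁² + ½M₂R₂² = ½(3.79)(0.529)² + ½(1.60)(0.384)² = 0.6483 kg·m².
τ = F r = (24.6)(0.384) = 9.446 N·m.
α = τ/I = 9.446/0.6483 = 14.57 rad/s².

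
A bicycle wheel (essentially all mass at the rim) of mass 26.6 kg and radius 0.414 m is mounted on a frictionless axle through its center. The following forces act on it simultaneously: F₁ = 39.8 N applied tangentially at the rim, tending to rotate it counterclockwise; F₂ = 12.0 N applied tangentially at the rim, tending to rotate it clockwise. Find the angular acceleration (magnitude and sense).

I = MR² = (26.6)(0.414)² = 4.559 kg·m².
Taking counterclockwise as positive: τ₁ = +(39.8)(0.414) = +16.48 N·m; τ₂ = −(12.0)(0.414) = −4.968 N·m.
Net torque τ = 11.51 N·m.
α = τ/I = 11.51/4.559 = 2.524 rad/s².

α ≈ 2.52 rad/s², counterclockwise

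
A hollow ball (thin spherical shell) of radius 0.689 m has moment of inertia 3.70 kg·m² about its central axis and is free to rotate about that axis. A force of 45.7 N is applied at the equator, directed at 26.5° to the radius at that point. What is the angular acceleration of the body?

α ≈ 3.80 rad/s²

Only the tangential component produces torque: τ = F R sinθ = (45.7)(0.689) sin 26.5° = 14.05 N·m.
Newton's second law for rotation, τ = Iα, gives α = τ/I = 14.05/3.700 = 3.797 rad/s².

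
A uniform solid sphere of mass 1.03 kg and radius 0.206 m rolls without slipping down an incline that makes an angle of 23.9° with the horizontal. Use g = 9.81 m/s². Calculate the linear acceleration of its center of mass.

a ≈ 2.84 m/s²

Translation along the incline: Mg sinθ − f = Ma.
Rotation about the center: fR = Iα with I = (2/5)MR². No-slip gives a = αR, so f = (I/R²)a = (2/5)M a.
Substituting: Mg sinθ = (1 + 0.4000)Ma, so a = g sinθ/(1 + 0.4000) = (9.81) sin 23.9° / 1.400 = 2.839 m/s².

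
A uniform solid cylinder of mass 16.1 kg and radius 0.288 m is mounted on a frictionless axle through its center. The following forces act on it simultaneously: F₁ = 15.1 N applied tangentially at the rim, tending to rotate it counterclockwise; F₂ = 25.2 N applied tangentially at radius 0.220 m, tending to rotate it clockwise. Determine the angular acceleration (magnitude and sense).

I = ½MR² = (1/2)(16.1)(0.288)² = 0.6677 kg·m².
Taking counterclockwise as positive: τ₁ = +(15.1)(0.288) = +4.349 N·m; τ₂ = −(25.2)(0.220) = −5.544 N·m.
Net torque τ = -1.195 N·m.
α = τ/I = -1.195/0.6677 = -1.790 rad/s².

α ≈ 1.79 rad/s², clockwise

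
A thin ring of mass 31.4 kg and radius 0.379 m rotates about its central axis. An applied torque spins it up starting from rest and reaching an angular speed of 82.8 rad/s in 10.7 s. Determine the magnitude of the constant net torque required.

τ ≈ 34.9 N·m

I = MR² = (31.4)(0.379)² = 4.510 kg·m².
α = Δω/Δt = (82.8 − 0)/10.7 = 7.738 rad/s².
τ = Iα = (4.510)(7.738) = 34.90 N·m.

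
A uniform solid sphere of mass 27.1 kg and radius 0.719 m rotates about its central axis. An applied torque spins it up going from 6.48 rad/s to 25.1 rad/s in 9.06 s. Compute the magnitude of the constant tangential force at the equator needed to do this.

I = (2/5)MR² = (2/5)(27.1)(0.719)² = 5.604 kg·m².
α = Δω/Δt = (25.1 − 6.48)/9.06 = 2.055 rad/s².
The required torque is τ = Iα = (5.604)(2.055) = 11.52 N·m.
A tangential force at the equator gives τ = FR, so F = τ/R = 11.52/0.719 = 16.02 N.

F ≈ 16.0 N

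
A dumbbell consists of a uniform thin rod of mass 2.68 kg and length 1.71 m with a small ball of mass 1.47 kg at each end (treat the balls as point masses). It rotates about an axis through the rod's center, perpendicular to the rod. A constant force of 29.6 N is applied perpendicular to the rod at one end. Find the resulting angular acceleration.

I_rod = (1/12)ML² = (1/12)(2.68)(1.71)² = 0.6530 kg·m².
I_balls = 2·m·(L/2)² = 2(1.47)(0.8550)² = 2.149 kg·m².
Total I = 2.802 kg·m².
τ = F·(L/2) = (29.6)(0.855) = 25.31 N·m.
α = τ/I = 25.31/2.802 = 9.031 rad/s².

α ≈ 9.03 rad/s²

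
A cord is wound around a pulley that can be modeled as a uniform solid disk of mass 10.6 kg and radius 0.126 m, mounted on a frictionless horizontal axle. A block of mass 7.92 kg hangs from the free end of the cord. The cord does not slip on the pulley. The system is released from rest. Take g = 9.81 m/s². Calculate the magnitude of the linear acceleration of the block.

I = ½MR² = (1/2)(10.6)(0.126)² = 0.08414 kg·m².
Block: mg − T = ma. Pulley: TR = Iα. No-slip: a = αR, so T = (I/R²)a = 5.300·a.
Then mg = (m + 5.300)a, so a = (7.92)(9.81)/(7.92 + 5.300) = 5.877 m/s².

a ≈ 5.88 m/s²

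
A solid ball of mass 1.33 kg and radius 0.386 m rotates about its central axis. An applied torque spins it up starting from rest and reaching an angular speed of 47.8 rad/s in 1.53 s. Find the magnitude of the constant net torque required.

I = (2/5)MR² = (2/5)(1.33)(0.386)² = 0.07927 kg·m².
α = Δω/Δt = (47.8 − 0)/1.53 = 31.24 rad/s².
τ = Iα = (0.07927)(31.24) = 2.476 N·m.

τ ≈ 2.48 N·m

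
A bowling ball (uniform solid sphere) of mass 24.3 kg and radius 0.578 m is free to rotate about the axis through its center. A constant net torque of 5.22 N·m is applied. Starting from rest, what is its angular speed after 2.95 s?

I = (2/5)MR² = (2/5)(24.3)(0.578)² = 3.247 kg·m².
α = τ/I = 5.22/3.247 = 1.607 rad/s².
ω = ω₀ + αt = 0 + (1.607)(2.95) = 4.742 rad/s.

ω ≈ 4.74 rad/s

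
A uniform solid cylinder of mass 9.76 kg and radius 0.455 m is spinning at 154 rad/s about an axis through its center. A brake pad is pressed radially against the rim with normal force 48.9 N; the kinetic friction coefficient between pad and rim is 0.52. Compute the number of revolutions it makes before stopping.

≈ 165 revolutions

I = ½MR² = (1/2)(9.76)(0.455)² = 1.010 kg·m².
Friction force f = μN = (0.52)(48.9) = 25.43 N at the rim; torque magnitude τ = fR = 11.57 N·m, opposing ω.
|α| = τ/I = 11.57/1.010 = 11.45 rad/s² (deceleration).
ω² = ω₀² − 2|α|θ with ω = 0 ⇒ θ = ω₀²/(2|α|) = 1035 rad = 164.8 rev.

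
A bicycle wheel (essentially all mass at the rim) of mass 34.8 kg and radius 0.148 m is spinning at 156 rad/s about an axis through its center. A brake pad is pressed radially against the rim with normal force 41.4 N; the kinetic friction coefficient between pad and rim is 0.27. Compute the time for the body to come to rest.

I = MR² = (34.8)(0.148)² = 0.7623 kg·m².
Friction force f = μN = (0.27)(41.4) = 11.18 N at the rim; torque magnitude τ = fR = 1.654 N·m, opposing ω.
|α| = τ/I = 1.654/0.7623 = 2.170 rad/s² (deceleration).
0 = ω₀ − |α|t ⇒ t = ω₀/|α| = 156/2.170 = 71.88 s.

t ≈ 71.9 s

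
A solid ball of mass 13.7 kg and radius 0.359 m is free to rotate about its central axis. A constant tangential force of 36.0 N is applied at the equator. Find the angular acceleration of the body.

I = (2/5)MR² = (2/5)(13.7)(0.359)² = 0.7063 kg·m².
τ = F R = (36.0)(0.359) = 12.92 N·m.
Newton's second law for rotation, τ = Iα, gives α = τ/I = 12.92/0.7063 = 18.30 rad/s².

α ≈ 18.3 rad/s²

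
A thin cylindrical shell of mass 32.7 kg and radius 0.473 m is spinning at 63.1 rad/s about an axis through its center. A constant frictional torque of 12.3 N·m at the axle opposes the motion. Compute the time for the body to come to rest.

t ≈ 37.5 s

I = MR² = (32.7)(0.473)² = 7.316 kg·m².
The net torque has magnitude 12.3 N·m, opposing ω.
|α| = τ/I = 12.30/7.316 = 1.681 rad/s² (deceleration).
0 = ω₀ − |α|t ⇒ t = ω₀/|α| = 63.1/1.681 = 37.53 s.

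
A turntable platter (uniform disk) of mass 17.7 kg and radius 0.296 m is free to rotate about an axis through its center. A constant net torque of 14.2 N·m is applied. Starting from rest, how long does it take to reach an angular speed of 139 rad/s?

t ≈ 7.59 s

I = ½MR² = (1/2)(17.7)(0.296)² = 0.7754 kg·m².
α = τ/I = 14.2/0.7754 = 18.31 rad/s².
ω = αt ⇒ t = ω/α = 139/18.31 = 7.590 s.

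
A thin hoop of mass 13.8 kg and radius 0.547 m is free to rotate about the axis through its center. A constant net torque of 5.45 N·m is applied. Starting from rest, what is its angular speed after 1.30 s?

ω ≈ 1.72 rad/s

I = MR² = (13.8)(0.547)² = 4.129 kg·m².
α = τ/I = 5.45/4.129 = 1.320 rad/s².
ω = ω₀ + αt = 0 + (1.320)(1.30) = 1.716 rad/s.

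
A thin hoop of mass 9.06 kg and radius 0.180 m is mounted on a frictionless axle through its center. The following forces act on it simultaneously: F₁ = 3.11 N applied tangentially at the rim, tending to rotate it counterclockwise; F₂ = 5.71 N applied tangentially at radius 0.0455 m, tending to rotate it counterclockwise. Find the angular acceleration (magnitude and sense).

I = MR² = (9.06)(0.180)² = 0.2935 kg·m².
Taking counterclockwise as positive: τ₁ = +(3.11)(0.180) = +0.5598 N·m; τ₂ = +(5.71)(0.0455) = +0.2598 N·m.
Net torque τ = 0.8196 N·m.
α = τ/I = 0.8196/0.2935 = 2.792 rad/s².

α ≈ 2.79 rad/s², counterclockwise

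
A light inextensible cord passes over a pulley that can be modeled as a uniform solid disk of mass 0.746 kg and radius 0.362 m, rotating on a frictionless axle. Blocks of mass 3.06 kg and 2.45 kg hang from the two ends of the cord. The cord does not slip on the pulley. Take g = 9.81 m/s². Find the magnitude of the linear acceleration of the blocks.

a ≈ 1.02 m/s²

I = ½MR² = (1/2)(0.746)(0.362)² = 0.04888 kg·m².
Heavier block: m₁g − T₁ = m₁a. Lighter block: T₂ − m₂g = m₂a.
Pulley: (T₁ − T₂)R = Iα = I(a/R), so T₁ − T₂ = (I/R²)a = (1/2)M_p a = 0.3730·a.
Adding the three: (m₁ − m₂)g = (m₁ + m₂ + 0.3730)a, so a = (3.06 − 2.45)(9.81)/(3.06 + 2.45 + 0.3730) = 1.017 m/s².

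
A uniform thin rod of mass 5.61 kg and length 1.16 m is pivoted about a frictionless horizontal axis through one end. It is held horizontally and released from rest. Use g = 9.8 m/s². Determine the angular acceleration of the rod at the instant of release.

About the pivot, I = (1/3)ML² = (1/3)(5.61)(1.16)² = 2.516 kg·m².
The weight acts at the center, a distance L/2 = 0.5800 m from the pivot; τ = Mg(L/2) = 31.89 N·m.
α = τ/I = 31.89/2.516 = 12.67 rad/s².

α ≈ 12.7 rad/s²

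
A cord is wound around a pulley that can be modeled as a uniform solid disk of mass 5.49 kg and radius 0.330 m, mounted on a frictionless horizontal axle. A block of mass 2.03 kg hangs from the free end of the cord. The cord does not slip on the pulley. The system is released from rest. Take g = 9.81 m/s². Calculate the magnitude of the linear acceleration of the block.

I = ½MR² = (1/2)(5.49)(0.330)² = 0.2989 kg·m².
Block: mg − T = ma. Pulley: TR = Iα. No-slip: a = αR, so T = (I/R²)a = 2.745·a.
Then mg = (m + 2.745)a, so a = (2.03)(9.81)/(2.03 + 2.745) = 4.171 m/s².

a ≈ 4.17 m/s²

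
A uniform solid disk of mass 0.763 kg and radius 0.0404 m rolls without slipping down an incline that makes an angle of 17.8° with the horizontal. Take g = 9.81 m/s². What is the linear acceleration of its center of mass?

a ≈ 2.00 m/s²

Translation along the incline: Mg sinθ − f = Ma.
Rotation about the center: fR = Iα with I = ½MR². No-slip gives a = αR, so f = (I/R²)a = (1/2)M a.
Substituting: Mg sinθ = (1 + 0.5000)Ma, so a = g sinθ/(1 + 0.5000) = (9.81) sin 17.8° / 1.500 = 1.999 m/s².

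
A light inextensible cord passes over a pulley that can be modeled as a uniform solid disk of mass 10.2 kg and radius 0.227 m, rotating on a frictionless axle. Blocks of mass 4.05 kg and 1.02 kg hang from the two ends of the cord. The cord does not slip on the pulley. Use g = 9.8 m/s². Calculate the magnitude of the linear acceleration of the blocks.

I = ½MR² = (1/2)(10.2)(0.227)² = 0.2628 kg·m².
Heavier block: m₁g − T₁ = m₁a. Lighter block: T₂ − m₂g = m₂a.
Pulley: (T₁ − T₂)R = Iα = I(a/R), so T₁ − T₂ = (I/R²)a = (1/2)M_p a = 5.100·a.
Adding the three: (m₁ − m₂)g = (m₁ + m₂ + 5.100)a, so a = (4.05 − 1.02)(9.8)/(4.05 + 1.02 + 5.100) = 2.920 m/s².

a ≈ 2.92 m/s²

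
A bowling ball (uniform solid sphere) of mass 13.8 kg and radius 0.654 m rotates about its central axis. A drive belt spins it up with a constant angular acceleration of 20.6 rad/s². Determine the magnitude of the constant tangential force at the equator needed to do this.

F ≈ 74.4 N

I = (2/5)MR² = (2/5)(13.8)(0.654)² = 2.361 kg·m².
The required torque is τ = Iα = (2.361)(20.60) = 48.64 N·m.
A tangential force at the equator gives τ = FR, so F = τ/R = 48.64/0.654 = 74.37 N.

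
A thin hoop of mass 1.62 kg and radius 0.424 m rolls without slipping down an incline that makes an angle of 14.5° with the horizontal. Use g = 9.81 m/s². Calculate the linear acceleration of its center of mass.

Translation along the incline: Mg sinθ − f = Ma.
Rotation about the center: fR = Iα with I = MR². No-slip gives a = αR, so f = (I/R²)a = M a.
Substituting: Mg sinθ = (1 + 1.000)Ma, so a = g sinθ/(1 + 1.000) = (9.81) sin 14.5° / 2.000 = 1.228 m/s².

a ≈ 1.23 m/s²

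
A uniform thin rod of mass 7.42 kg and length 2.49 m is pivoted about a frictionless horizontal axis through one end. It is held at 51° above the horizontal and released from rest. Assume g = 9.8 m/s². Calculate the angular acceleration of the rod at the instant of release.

α ≈ 3.72 rad/s²

About the pivot, I = (1/3)ML² = (1/3)(7.42)(2.49)² = 15.33 kg·m².
The weight acts at the center, a distance L/2 = 1.245 m from the pivot; τ = Mg(L/2) cos 51° = 56.97 N·m.
α = τ/I = 56.97/15.33 = 3.715 rad/s².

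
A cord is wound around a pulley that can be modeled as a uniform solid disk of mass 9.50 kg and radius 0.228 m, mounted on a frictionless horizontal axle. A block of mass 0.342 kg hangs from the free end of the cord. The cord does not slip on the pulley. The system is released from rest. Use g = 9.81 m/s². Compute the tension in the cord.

T ≈ 3.13 N

I = ½MR² = (1/2)(9.50)(0.228)² = 0.2469 kg·m².
Block: mg − T = ma. Pulley: TR = Iα. No-slip: a = αR, so T = (I/R²)a = 4.750·a.
Then mg = (m + 4.750)a, so a = (0.342)(9.81)/(0.342 + 4.750) = 0.6589 m/s².
T = 4.750·a = 3.130 N.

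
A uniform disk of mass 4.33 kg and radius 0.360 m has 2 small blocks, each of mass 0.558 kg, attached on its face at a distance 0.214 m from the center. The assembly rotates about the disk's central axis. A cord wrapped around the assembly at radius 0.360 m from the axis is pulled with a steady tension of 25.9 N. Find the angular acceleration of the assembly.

I_disk = ½MR² = ½(4.33)(0.360)² = 0.2806 kg·m².
I_blocks = 2·m·r² = 2(0.558)(0.214)² = 0.05111 kg·m².
Total I = 0.3317 kg·m².
τ = F r = (25.9)(0.360) = 9.324 N·m.
α = τ/I = 9.324/0.3317 = 28.11 rad/s².

α ≈ 28.1 rad/s²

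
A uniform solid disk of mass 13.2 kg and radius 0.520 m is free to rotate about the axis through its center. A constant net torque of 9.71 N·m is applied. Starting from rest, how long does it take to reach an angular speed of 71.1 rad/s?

t ≈ 13.1 s

I = ½MR² = (1/2)(13.2)(0.520)² = 1.785 kg·m².
α = τ/I = 9.71/1.785 = 5.441 rad/s².
ω = αt ⇒ t = ω/α = 71.1/5.441 = 13.07 s.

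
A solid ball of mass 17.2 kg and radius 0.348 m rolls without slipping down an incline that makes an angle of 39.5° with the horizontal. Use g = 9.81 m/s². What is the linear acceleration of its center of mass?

a ≈ 4.46 m/s²

Translation along the incline: Mg sinθ − f = Ma.
Rotation about the center: fR = Iα with I = (2/5)MR². No-slip gives a = αR, so f = (I/R²)a = (2/5)M a.
Substituting: Mg sinθ = (1 + 0.4000)Ma, so a = g sinθ/(1 + 0.4000) = (9.81) sin 39.5° / 1.400 = 4.457 m/s².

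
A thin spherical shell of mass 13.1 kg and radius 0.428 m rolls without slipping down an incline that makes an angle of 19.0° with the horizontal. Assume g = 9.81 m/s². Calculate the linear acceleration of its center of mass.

Translation along the incline: Mg sinθ − f = Ma.
Rotation about the center: fR = Iα with I = (2/3)MR². No-slip gives a = αR, so f = (I/R²)a = (2/3)M a.
Substituting: Mg sinθ = (1 + 0.6667)Ma, so a = g sinθ/(1 + 0.6667) = (9.81) sin 19.0° / 1.667 = 1.916 m/s².

a ≈ 1.92 m/s²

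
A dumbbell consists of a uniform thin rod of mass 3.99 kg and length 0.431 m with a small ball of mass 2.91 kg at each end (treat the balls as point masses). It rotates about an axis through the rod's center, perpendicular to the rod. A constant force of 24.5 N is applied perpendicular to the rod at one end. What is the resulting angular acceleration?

I_rod = (1/12)ML² = (1/12)(3.99)(0.431)² = 0.06177 kg·m².
I_balls = 2·m·(L/2)² = 2(2.91)(0.2155)² = 0.2703 kg·m².
Total I = 0.3320 kg·m².
τ = F·(L/2) = (24.5)(0.215) = 5.280 N·m.
α = τ/I = 5.280/0.3320 = 15.90 rad/s².

α ≈ 15.9 rad/s²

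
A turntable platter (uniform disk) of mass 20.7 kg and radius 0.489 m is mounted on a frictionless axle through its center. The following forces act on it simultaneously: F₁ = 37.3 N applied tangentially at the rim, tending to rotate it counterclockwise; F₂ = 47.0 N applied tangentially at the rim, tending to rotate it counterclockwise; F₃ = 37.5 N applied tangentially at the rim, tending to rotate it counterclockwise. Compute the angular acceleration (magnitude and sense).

I = ½MR² = (1/2)(20.7)(0.489)² = 2.475 kg·m².
Taking counterclockwise as positive: τ₁ = +(37.3)(0.489) = +18.24 N·m; τ₂ = +(47.0)(0.489) = +22.98 N·m; τ₃ = +(37.5)(0.489) = +18.34 N·m.
Net torque τ = 59.56 N·m.
α = τ/I = 59.56/2.475 = 24.07 rad/s².

α ≈ 24.1 rad/s², counterclockwise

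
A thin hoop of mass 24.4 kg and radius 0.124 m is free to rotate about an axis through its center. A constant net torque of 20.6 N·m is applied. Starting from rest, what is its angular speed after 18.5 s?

I = MR² = (24.4)(0.124)² = 0.3752 kg·m².
α = τ/I = 20.6/0.3752 = 54.91 rad/s².
ω = ω₀ + αt = 0 + (54.91)(18.5) = 1016 rad/s.

ω ≈ 1020 rad/s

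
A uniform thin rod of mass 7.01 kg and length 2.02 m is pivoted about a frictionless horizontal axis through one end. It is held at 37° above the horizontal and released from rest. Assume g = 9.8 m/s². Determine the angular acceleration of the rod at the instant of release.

About the pivot, I = (1/3)ML² = (1/3)(7.01)(2.02)² = 9.535 kg·m².
The weight acts at the center, a distance L/2 = 1.010 m from the pivot; τ = Mg(L/2) cos 37° = 55.41 N·m.
α = τ/I = 55.41/9.535 = 5.812 rad/s².
(Equivalently α = (3g/(2L)) cos 37° = 5.812 rad/s².)

α ≈ 5.81 rad/s²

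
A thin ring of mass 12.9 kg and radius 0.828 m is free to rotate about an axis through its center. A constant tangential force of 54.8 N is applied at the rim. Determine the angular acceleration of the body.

I = MR² = (12.9)(0.828)² = 8.844 kg·m².
τ = F R = (54.8)(0.828) = 45.37 N·m.
Newton's second law for rotation, τ = Iα, gives α = τ/I = 45.37/8.844 = 5.131 rad/s².

α ≈ 5.13 rad/s²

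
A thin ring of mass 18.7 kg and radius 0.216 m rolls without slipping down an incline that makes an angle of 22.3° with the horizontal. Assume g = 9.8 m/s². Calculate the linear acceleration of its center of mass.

a ≈ 1.86 m/s²

Translation along the incline: Mg sinθ − f = Ma.
Rotation about the center: fR = Iα with I = MR². No-slip gives a = αR, so f = (I/R²)a = M a.
Substituting: Mg sinθ = (1 + 1.000)Ma, so a = g sinθ/(1 + 1.000) = (9.8) sin 22.3° / 2.000 = 1.859 m/s².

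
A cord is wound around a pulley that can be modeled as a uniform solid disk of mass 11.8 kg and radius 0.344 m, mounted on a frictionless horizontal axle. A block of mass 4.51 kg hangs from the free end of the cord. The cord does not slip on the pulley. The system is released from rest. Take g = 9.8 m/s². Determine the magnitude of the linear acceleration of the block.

I = ½MR² = (1/2)(11.8)(0.344)² = 0.6982 kg·m².
Block: mg − T = ma. Pulley: TR = Iα. No-slip: a = αR, so T = (I/R²)a = 5.900·a.
Then mg = (m + 5.900)a, so a = (4.51)(9.8)/(4.51 + 5.900) = 4.246 m/s².

a ≈ 4.25 m/s²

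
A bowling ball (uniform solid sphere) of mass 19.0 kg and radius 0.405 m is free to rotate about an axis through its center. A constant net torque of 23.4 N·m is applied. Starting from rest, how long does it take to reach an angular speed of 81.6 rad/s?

I = (2/5)MR² = (2/5)(19.0)(0.405)² = 1.247 kg·m².
α = τ/I = 23.4/1.247 = 18.77 rad/s².
ω = αt ⇒ t = ω/α = 81.6/18.77 = 4.347 s.

t ≈ 4.35 s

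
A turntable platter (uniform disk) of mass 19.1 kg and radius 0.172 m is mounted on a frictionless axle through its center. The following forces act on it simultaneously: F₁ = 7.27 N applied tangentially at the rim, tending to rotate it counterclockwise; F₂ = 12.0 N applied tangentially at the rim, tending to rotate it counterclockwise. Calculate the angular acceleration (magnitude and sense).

I = ½MR² = (1/2)(19.1)(0.172)² = 0.2825 kg·m².
Taking counterclockwise as positive: τ₁ = +(7.27)(0.172) = +1.250 N·m; τ₂ = +(12.0)(0.172) = +2.064 N·m.
Net torque τ = 3.314 N·m.
α = τ/I = 3.314/0.2825 = 11.73 rad/s².

α ≈ 11.7 rad/s², counterclockwise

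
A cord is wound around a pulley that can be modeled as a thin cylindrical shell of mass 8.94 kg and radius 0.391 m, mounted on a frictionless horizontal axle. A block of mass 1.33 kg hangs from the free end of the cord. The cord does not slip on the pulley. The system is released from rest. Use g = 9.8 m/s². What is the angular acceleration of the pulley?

I = MR² = (8.94)(0.391)² = 1.367 kg·m².
Block: mg − T = ma. Pulley: TR = Iα. No-slip: a = αR, so T = (I/R²)a = 8.940·a.
Then mg = (m + 8.940)a, so a = (1.33)(9.8)/(1.33 + 8.940) = 1.269 m/s².
α = a/R = 1.269/0.391 = 3.246 rad/s².

α ≈ 3.25 rad/s²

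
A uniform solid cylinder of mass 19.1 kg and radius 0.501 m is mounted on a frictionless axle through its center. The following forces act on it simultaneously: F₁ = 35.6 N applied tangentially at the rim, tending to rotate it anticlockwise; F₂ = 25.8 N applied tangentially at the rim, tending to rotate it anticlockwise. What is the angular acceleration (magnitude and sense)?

I = ½MR² = (1/2)(19.1)(0.501)² = 2.397 kg·m².
Taking anticlockwise as positive: τ₁ = +(35.6)(0.501) = +17.84 N·m; τ₂ = +(25.8)(0.501) = +12.93 N·m.
Net torque τ = 30.76 N·m.
α = τ/I = 30.76/2.397 = 12.83 rad/s².

α ≈ 12.8 rad/s², anticlockwise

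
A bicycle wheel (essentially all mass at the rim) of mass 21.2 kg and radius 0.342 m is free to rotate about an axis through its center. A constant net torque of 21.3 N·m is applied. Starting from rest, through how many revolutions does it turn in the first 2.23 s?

I = MR² = (21.2)(0.342)² = 2.480 kg·m².
α = τ/I = 21.3/2.480 = 8.590 rad/s².
θ = ½αt² = ½(8.590)(2.23)² = 21.36 rad.
Revolutions = θ/(2π) = 3.399.

≈ 3.40 revolutions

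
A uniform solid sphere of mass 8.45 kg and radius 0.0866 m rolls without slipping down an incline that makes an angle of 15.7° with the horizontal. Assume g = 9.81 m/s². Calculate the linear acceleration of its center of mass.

a ≈ 1.90 m/s²

Translation along the incline: Mg sinθ − f = Ma.
Rotation about the center: fR = Iα with I = (2/5)MR². No-slip gives a = αR, so f = (I/R²)a = (2/5)M a.
Substituting: Mg sinθ = (1 + 0.4000)Ma, so a = g sinθ/(1 + 0.4000) = (9.81) sin 15.7° / 1.400 = 1.896 m/s².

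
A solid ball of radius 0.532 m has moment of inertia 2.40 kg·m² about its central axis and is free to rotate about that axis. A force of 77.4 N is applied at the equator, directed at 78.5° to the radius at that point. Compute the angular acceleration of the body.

α ≈ 16.8 rad/s²

Only the tangential component produces torque: τ = F R sinθ = (77.4)(0.532) sin 78.5° = 40.35 N·m.
From τ = Iα: α = 40.35/2.400 = 16.81 rad/s².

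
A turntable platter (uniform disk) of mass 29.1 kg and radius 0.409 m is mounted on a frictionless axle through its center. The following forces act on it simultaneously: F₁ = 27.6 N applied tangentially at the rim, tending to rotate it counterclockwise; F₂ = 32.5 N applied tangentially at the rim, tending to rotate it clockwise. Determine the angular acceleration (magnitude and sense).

α ≈ 0.823 rad/s², clockwise

I = ½MR² = (1/2)(29.1)(0.409)² = 2.434 kg·m².
Taking counterclockwise as positive: τ₁ = +(27.6)(0.409) = +11.29 N·m; τ₂ = −(32.5)(0.409) = −13.29 N·m.
Net torque τ = -2.004 N·m.
α = τ/I = -2.004/2.434 = -0.8234 rad/s².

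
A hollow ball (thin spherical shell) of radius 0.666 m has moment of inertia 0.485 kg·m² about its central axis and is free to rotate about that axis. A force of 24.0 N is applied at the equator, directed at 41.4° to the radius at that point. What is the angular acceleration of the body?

α ≈ 21.8 rad/s²

Only the tangential component produces torque: τ = F R sinθ = (24.0)(0.666) sin 41.4° = 10.57 N·m.
Newton's second law for rotation, τ = Iα, gives α = τ/I = 10.57/0.4850 = 21.79 rad/s².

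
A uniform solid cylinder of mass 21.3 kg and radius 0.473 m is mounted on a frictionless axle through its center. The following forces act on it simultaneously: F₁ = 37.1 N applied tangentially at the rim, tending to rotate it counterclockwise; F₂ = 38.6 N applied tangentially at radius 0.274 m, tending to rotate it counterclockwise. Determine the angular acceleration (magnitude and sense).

I = ½MR² = (1/2)(21.3)(0.473)² = 2.383 kg·m².
Taking counterclockwise as positive: τ₁ = +(37.1)(0.473) = +17.55 N·m; τ₂ = +(38.6)(0.274) = +10.58 N·m.
Net torque τ = 28.12 N·m.
α = τ/I = 28.12/2.383 = 11.80 rad/s².

α ≈ 11.8 rad/s², counterclockwise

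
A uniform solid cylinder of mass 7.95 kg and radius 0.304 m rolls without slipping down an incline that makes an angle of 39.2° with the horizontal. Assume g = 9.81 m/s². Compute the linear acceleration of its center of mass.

Translation along the incline: Mg sinθ − f = Ma.
Rotation about the center: fR = Iα with I = ½MR². No-slip gives a = αR, so f = (I/R²)a = (1/2)M a.
Substituting: Mg sinθ = (1 + 0.5000)Ma, so a = g sinθ/(1 + 0.5000) = (9.81) sin 39.2° / 1.500 = 4.133 m/s².

a ≈ 4.13 m/s²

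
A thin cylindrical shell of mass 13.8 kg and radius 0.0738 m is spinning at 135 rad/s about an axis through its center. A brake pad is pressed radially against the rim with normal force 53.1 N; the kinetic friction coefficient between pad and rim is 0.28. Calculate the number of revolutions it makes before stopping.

I = MR² = (13.8)(0.0738)² = 0.07516 kg·m².
Friction force f = μN = (0.28)(53.1) = 14.87 N at the rim; torque magnitude τ = fR = 1.097 N·m, opposing ω.
|α| = τ/I = 1.097/0.07516 = 14.60 rad/s² (deceleration).
ω² = ω₀² − 2|α|θ with ω = 0 ⇒ θ = ω₀²/(2|α|) = 624.2 rad = 99.34 rev.

≈ 99.3 revolutions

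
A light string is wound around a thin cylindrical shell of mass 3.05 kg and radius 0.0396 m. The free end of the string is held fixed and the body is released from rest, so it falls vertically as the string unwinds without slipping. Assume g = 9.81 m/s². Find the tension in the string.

T ≈ 15.0 N

Translation: Mg − T = Ma. Rotation about the center: TR = Iα with I = MR².
With a = αR: T = (I/R²)a = M a, so Mg = (1 + 1.000)Ma.
a = g/(1 + 1.000) = 9.81/2.000 = 4.905 m/s².
T = 1.000·M·a = (1.000)(3.05)(4.905) = 14.96 N.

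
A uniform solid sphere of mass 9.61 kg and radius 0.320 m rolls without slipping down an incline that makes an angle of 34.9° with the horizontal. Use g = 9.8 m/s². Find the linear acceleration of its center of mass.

Translation along the incline: Mg sinθ − f = Ma.
Rotation about the center: fR = Iα with I = (2/5)MR². No-slip gives a = αR, so f = (I/R²)a = (2/5)M a.
Substituting: Mg sinθ = (1 + 0.4000)Ma, so a = g sinθ/(1 + 0.4000) = (9.8) sin 34.9° / 1.400 = 4.005 m/s².

a ≈ 4.01 m/s²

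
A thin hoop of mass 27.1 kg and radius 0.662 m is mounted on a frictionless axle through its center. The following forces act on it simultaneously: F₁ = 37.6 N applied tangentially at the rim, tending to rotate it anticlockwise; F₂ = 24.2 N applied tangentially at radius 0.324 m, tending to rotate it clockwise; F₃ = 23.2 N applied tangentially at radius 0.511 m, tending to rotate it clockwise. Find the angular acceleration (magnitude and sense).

α ≈ 0.437 rad/s², anticlockwise

I = MR² = (27.1)(0.662)² = 11.88 kg·m².
Taking anticlockwise as positive: τ₁ = +(37.6)(0.662) = +24.89 N·m; τ₂ = −(24.2)(0.324) = −7.841 N·m; τ₃ = −(23.2)(0.511) = −11.86 N·m.
Net torque τ = 5.195 N·m.
α = τ/I = 5.195/11.88 = 0.4374 rad/s².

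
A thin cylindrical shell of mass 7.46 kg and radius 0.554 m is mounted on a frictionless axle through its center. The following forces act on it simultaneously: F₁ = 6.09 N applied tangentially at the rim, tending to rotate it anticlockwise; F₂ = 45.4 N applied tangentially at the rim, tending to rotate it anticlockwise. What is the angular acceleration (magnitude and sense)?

I = MR² = (7.46)(0.554)² = 2.290 kg·m².
Taking anticlockwise as positive: τ₁ = +(6.09)(0.554) = +3.374 N·m; τ₂ = +(45.4)(0.554) = +25.15 N·m.
Net torque τ = 28.53 N·m.
α = τ/I = 28.53/2.290 = 12.46 rad/s².

α ≈ 12.5 rad/s², anticlockwise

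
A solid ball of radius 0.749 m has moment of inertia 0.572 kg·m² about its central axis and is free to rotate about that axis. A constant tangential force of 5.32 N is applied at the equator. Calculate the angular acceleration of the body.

τ = F R = (5.32)(0.749) = 3.985 N·m.
Newton's second law for rotation, τ = Iα, gives α = τ/I = 3.985/0.5720 = 6.966 rad/s².

α ≈ 6.97 rad/s²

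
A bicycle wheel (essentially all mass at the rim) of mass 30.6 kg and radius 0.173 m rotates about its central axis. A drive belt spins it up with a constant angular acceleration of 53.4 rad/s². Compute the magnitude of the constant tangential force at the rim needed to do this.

F ≈ 283 N

I = MR² = (30.6)(0.173)² = 0.9158 kg·m².
The required torque is τ = Iα = (0.9158)(53.40) = 48.91 N·m.
A tangential force at the rim gives τ = FR, so F = τ/R = 48.91/0.173 = 282.7 N.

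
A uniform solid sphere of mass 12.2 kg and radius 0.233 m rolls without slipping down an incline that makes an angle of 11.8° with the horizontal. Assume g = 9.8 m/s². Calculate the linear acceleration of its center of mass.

a ≈ 1.43 m/s²

Translation along the incline: Mg sinθ − f = Ma.
Rotation about the center: fR = Iα with I = (2/5)MR². No-slip gives a = αR, so f = (I/R²)a = (2/5)M a.
Substituting: Mg sinθ = (1 + 0.4000)Ma, so a = g sinθ/(1 + 0.4000) = (9.8) sin 11.8° / 1.400 = 1.431 m/s².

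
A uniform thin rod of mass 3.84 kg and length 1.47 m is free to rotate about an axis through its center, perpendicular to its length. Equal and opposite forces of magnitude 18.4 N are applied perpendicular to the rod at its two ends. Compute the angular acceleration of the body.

I = (1/12)ML² = (1/12)(3.84)(1.47)² = 0.6915 kg·m².
The couple gives τ = F·(L/2) + F·(L/2) = F L = (18.4)(1.47) = 27.05 N·m.
Newton's second law for rotation, τ = Iα, gives α = τ/I = 27.05/0.6915 = 39.12 rad/s².

α ≈ 39.1 rad/s²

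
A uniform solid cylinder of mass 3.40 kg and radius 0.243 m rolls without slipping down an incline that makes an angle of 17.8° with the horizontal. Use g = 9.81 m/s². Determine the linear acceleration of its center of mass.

a ≈ 2.00 m/s²

Translation along the incline: Mg sinθ − f = Ma.
Rotation about the center: fR = Iα with I = ½MR². No-slip gives a = αR, so f = (I/R²)a = (1/2)M a.
Substituting: Mg sinθ = (1 + 0.5000)Ma, so a = g sinθ/(1 + 0.5000) = (9.81) sin 17.8° / 1.500 = 1.999 m/s².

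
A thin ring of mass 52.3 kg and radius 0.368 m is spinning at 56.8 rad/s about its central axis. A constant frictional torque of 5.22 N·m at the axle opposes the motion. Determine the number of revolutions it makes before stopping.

≈ 348 revolutions

I = MR² = (52.3)(0.368)² = 7.083 kg·m².
The net torque has magnitude 5.22 N·m, opposing ω.
|α| = τ/I = 5.220/7.083 = 0.7370 rad/s² (deceleration).
ω² = ω₀² − 2|α|θ with ω = 0 ⇒ θ = ω₀²/(2|α|) = 2189 rad = 348.3 rev.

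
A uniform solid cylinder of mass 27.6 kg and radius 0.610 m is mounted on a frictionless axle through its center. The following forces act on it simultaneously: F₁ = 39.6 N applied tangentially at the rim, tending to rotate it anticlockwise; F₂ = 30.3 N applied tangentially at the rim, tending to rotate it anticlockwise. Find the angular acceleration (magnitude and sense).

I = ½MR² = (1/2)(27.6)(0.610)² = 5.135 kg·m².
Taking anticlockwise as positive: τ₁ = +(39.6)(0.610) = +24.16 N·m; τ₂ = +(30.3)(0.610) = +18.48 N·m.
Net torque τ = 42.64 N·m.
α = τ/I = 42.64/5.135 = 8.304 rad/s².

α ≈ 8.30 rad/s², anticlockwise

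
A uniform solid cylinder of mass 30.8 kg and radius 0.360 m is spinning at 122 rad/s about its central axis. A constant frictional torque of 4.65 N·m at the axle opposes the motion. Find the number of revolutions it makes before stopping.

I = ½MR² = (1/2)(30.8)(0.360)² = 1.996 kg·m².
The net torque has magnitude 4.65 N·m, opposing ω.
|α| = τ/I = 4.650/1.996 = 2.330 rad/s² (deceleration).
ω² = ω₀² − 2|α|θ with ω = 0 ⇒ θ = ω₀²/(2|α|) = 3194 rad = 508.4 rev.

≈ 508 revolutions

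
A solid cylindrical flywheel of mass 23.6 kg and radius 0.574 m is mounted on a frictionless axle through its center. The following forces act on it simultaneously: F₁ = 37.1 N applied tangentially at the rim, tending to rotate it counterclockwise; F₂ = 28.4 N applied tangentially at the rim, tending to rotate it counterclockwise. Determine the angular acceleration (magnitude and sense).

I = ½MR² = (1/2)(23.6)(0.574)² = 3.888 kg·m².
Taking counterclockwise as positive: τ₁ = +(37.1)(0.574) = +21.30 N·m; τ₂ = +(28.4)(0.574) = +16.30 N·m.
Net torque τ = 37.60 N·m.
α = τ/I = 37.60/3.888 = 9.670 rad/s².

α ≈ 9.67 rad/s², counterclockwise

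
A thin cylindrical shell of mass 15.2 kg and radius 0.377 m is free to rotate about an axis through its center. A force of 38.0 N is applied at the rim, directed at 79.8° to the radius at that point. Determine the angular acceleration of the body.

I = MR² = (15.2)(0.377)² = 2.160 kg·m².
Only the tangential component produces torque: τ = F R sinθ = (38.0)(0.377) sin 79.8° = 14.10 N·m.
Newton's second law for rotation, τ = Iα, gives α = τ/I = 14.10/2.160 = 6.526 rad/s².

α ≈ 6.53 rad/s²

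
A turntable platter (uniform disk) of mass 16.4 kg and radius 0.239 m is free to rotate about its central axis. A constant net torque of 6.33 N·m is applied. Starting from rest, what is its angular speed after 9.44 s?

ω ≈ 128 rad/s

I = ½MR² = (1/2)(16.4)(0.239)² = 0.4684 kg·m².
α = τ/I = 6.33/0.4684 = 13.51 rad/s².
ω = ω₀ + αt = 0 + (13.51)(9.44) = 127.6 rad/s.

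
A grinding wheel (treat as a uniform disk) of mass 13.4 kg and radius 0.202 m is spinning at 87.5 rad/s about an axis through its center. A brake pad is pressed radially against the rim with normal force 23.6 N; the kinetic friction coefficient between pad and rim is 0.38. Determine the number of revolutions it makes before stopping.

I = ½MR² = (1/2)(13.4)(0.202)² = 0.2734 kg·m².
Friction force f = μN = (0.38)(23.6) = 8.968 N at the rim; torque magnitude τ = fR = 1.812 N·m, opposing ω.
|α| = τ/I = 1.812/0.2734 = 6.626 rad/s² (deceleration).
ω² = ω₀² − 2|α|θ with ω = 0 ⇒ θ = ω₀²/(2|α|) = 577.7 rad = 91.95 rev.

≈ 91.9 revolutions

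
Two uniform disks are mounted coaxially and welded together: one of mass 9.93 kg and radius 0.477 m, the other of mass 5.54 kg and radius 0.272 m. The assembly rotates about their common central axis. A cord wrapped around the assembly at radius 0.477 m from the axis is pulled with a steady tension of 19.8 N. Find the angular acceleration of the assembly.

I = ½M₁R₁² + ½M₂R₂² = ½(9.93)(0.477)² + ½(5.54)(0.272)² = 1.335 kg·m².
τ = F r = (19.8)(0.477) = 9.445 N·m.
α = τ/I = 9.445/1.335 = 7.077 rad/s².

α ≈ 7.08 rad/s²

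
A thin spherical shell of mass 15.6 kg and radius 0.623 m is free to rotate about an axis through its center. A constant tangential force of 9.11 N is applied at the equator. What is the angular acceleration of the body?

I = (2/3)MR² = (2/3)(15.6)(0.623)² = 4.037 kg·m².
τ = F R = (9.11)(0.623) = 5.676 N·m.
From τ = Iα: α = 5.676/4.037 = 1.406 rad/s².

α ≈ 1.41 rad/s²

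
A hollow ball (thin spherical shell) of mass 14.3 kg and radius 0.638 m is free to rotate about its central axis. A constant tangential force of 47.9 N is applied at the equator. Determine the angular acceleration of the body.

α ≈ 7.88 rad/s²

I = (2/3)MR² = (2/3)(14.3)(0.638)² = 3.880 kg·m².
τ = F R = (47.9)(0.638) = 30.56 N·m.
Newton's second law for rotation, τ = Iα, gives α = τ/I = 30.56/3.880 = 7.875 rad/s².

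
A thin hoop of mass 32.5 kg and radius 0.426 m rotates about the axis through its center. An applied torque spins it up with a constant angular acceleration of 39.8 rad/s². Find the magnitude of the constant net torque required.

τ ≈ 235 N·m

I = MR² = (32.5)(0.426)² = 5.898 kg·m².
τ = Iα = (5.898)(39.80) = 234.7 N·m.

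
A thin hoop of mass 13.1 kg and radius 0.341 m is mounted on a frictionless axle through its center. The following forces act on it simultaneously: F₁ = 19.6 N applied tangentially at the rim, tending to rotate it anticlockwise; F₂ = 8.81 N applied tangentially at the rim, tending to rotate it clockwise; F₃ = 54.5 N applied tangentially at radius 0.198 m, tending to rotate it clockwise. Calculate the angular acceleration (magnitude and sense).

α ≈ 4.67 rad/s², clockwise

I = MR² = (13.1)(0.341)² = 1.523 kg·m².
Taking anticlockwise as positive: τ₁ = +(19.6)(0.341) = +6.684 N·m; τ₂ = −(8.81)(0.341) = −3.004 N·m; τ₃ = −(54.5)(0.198) = −10.79 N·m.
Net torque τ = -7.112 N·m.
α = τ/I = -7.112/1.523 = -4.669 rad/s².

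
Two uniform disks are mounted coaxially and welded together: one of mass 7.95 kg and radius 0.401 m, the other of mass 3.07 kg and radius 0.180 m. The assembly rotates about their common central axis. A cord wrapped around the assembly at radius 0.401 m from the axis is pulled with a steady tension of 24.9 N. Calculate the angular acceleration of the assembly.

α ≈ 14.5 rad/s²

I = ½M₁R₁² + ½M₂R₂² = ½(7.95)(0.401)² + ½(3.07)(0.180)² = 0.6889 kg·m².
τ = F r = (24.9)(0.401) = 9.985 N·m.
α = τ/I = 9.985/0.6889 = 14.49 rad/s².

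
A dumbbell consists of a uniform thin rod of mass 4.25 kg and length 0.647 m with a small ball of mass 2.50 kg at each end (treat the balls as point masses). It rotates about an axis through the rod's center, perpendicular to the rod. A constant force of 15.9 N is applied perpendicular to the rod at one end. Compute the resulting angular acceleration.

I_rod = (1/12)ML² = (1/12)(4.25)(0.647)² = 0.1483 kg·m².
I_balls = 2·m·(L/2)² = 2(2.50)(0.3235)² = 0.5233 kg·m².
Total I = 0.6715 kg·m².
τ = F·(L/2) = (15.9)(0.324) = 5.144 N·m.
α = τ/I = 5.144/0.6715 = 7.660 rad/s².

α ≈ 7.66 rad/s²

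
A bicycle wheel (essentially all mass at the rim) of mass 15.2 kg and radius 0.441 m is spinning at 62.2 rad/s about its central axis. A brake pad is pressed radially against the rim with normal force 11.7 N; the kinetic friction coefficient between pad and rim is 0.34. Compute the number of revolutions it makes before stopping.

≈ 519 revolutions

I = MR² = (15.2)(0.441)² = 2.956 kg·m².
Friction force f = μN = (0.34)(11.7) = 3.978 N at the rim; torque magnitude τ = fR = 1.754 N·m, opposing ω.
|α| = τ/I = 1.754/2.956 = 0.5934 rad/s² (deceleration).
ω² = ω₀² − 2|α|θ with ω = 0 ⇒ θ = ω₀²/(2|α|) = 3260 rad = 518.8 rev.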